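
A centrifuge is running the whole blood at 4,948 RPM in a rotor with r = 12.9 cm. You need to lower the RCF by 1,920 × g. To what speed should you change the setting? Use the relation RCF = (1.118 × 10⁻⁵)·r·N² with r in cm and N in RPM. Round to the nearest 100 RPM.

Current RCF = 1.118 × 10⁻⁵ × 12.9 × (4948)² = 1.118 × 10⁻⁵ × 12.9 × 24,482,704 ≈ 3,530.9 × g
Target RCF = 3,530.9 − 1,920 = 1,610.9 × g
N² = 1,610.9 / (14.4222 × 10⁻⁵) = 11,169,586
N ≈ √11,169,586 ≈ 3,342.1

3300 RPM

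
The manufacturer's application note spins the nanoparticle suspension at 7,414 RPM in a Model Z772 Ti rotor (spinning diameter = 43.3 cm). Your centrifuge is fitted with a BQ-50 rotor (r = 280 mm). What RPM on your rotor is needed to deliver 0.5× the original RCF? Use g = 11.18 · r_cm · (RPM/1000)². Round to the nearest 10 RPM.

Original rotor: r = 43.3 / 2 = 21.65 cm
RCF_original = 11.18 × 21.65 × (7.414)² = 11.18 × 21.65 × 54.967396 ≈ 13,304.7 × g
Target RCF = 0.5 × 13,304.7 ≈ 6,652.4 × g
Your rotor: r = 280 mm = 28.0 cm
6,652.4 = 11.18 × 28 × (N/1000)²
(N/1000)² = 6,652.4 / 313.04 = 21.25096
N = 1000 × √21.25096 ≈ 4,609.9

≈ 4610 RPM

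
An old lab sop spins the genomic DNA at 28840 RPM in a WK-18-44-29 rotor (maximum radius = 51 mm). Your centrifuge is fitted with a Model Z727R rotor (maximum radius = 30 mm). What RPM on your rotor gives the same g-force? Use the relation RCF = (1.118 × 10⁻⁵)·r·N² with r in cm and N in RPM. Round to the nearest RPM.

37603 RPM

Original rotor: r = 51 mm = 5.1 cm
RCF = 1.118 × 10⁻⁵ × r × N²
RCF_original = 1.118 × 10⁻⁵ × 5.1 × (28840)² = 1.118 × 10⁻⁵ × 5.1 × 831,745,600 ≈ 47,424.5 × g
Your rotor: r = 30 mm = 3.0 cm
47,424.5 = 1.118 × 10⁻⁵ × 3 × N²
N² = 47,424.5 / (3.354 × 10⁻⁵) = 1,413,968,396
N ≈ √1,413,968,396 ≈ 37,602.8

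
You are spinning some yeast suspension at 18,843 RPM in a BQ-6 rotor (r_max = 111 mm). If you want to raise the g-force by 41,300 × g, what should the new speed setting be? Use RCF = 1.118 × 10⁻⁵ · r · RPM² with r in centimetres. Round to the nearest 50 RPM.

≈ 26250 RPM

r = 111 mm = 11.1 cm
Current RCF = 1.118 × 10⁻⁵ × 11.1 × (18843)² = 1.118 × 10⁻⁵ × 11.1 × 355,058,649 ≈ 44,062.1 × g
Target RCF = 44,062.1 + 41,300 = 85,362.1 × g
N² = 85,362.1 / (12.4098 × 10⁻⁵) = 687,860,401
N ≈ √687,860,401 ≈ 26,227.1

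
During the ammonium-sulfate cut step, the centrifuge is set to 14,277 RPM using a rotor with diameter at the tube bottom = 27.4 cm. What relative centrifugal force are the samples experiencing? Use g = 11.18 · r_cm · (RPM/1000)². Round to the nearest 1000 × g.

r = 27.4 / 2 = 13.7 cm
RCF = 11.18 × 13.7 × (14.277)² = 11.18 × 13.7 × 203.832729 ≈ 31,220.2 × g

31000 g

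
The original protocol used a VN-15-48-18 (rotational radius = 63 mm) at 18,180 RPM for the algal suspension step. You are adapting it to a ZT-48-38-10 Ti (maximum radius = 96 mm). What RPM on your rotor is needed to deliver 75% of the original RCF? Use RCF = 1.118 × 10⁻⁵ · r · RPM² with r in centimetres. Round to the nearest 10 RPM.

≈ 12750 RPM

Original rotor: r = 63 mm = 6.3 cm
RCF_original = 1.118 × 10⁻⁵ × 6.3 × (18180)² = 1.118 × 10⁻⁵ × 6.3 × 330,512,400 ≈ 23,279.3 × g
Target RCF = 0.75 × 23,279.3 ≈ 17,459.5 × g
Your rotor: r = 96 mm = 9.6 cm
17,459.5 = 1.118 × 10⁻⁵ × 9.6 × N²
N² = 17,459.5 / (10.7328 × 10⁻⁵) = 162,674,232
N ≈ √162,674,232 ≈ 12,754.4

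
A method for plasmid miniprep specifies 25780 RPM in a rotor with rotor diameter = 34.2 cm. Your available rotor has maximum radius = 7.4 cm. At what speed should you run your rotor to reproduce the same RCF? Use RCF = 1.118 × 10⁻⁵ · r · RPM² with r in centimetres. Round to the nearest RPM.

39189 RPM

Original rotor: r = 34.2 / 2 = 17.1 cm
RCF_original = 1.118 × 10⁻⁵ × 17.1 × (25780)² = 1.118 × 10⁻⁵ × 17.1 × 664,608,400 ≈ 127,058.5 × g
127,058.5 = 1.118 × 10⁻⁵ × 7.4 × N²
N² = 127,058.5 / (8.2732 × 10⁻⁵) = 1,535,784,219
N ≈ √1,535,784,219 ≈ 39,189.1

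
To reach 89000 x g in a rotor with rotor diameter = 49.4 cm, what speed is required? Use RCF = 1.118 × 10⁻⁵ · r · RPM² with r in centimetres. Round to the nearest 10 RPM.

17950 RPM

r = 49.4 / 2 = 24.7 cm
89,000 = 1.118 × 10⁻⁵ × 24.7 × N²
N² = 89,000 / (27.6146 × 10⁻⁵) = 322,293,280
N ≈ √322,293,280 ≈ 17,952.5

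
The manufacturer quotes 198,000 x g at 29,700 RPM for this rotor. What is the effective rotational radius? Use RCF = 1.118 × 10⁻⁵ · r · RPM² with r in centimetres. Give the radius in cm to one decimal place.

≈ 20.1 cm

RCF = 1.118 × 10⁻⁵ × r × N²
198000 = 1.118 × 10⁻⁵ × r × (29700)²
r = 198000 / (1.118 × 10⁻⁵ × 882,090,000) = 198000 / 9861.766 ≈ 20.078 cm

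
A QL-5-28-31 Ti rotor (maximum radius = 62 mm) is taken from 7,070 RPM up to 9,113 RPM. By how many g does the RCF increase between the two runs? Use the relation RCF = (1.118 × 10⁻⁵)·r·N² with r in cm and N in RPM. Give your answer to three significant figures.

≈ 2290 g

r = 62 mm = 6.2 cm
RCF₁ = 1.118 × 10⁻⁵ × 6.2 × (7070)² = 1.118 × 10⁻⁵ × 6.2 × 49,984,900 ≈ 3,464.8 × g
RCF₂ = 1.118 × 10⁻⁵ × 6.2 × (9113)² = 1.118 × 10⁻⁵ × 6.2 × 83,046,769 ≈ 5,756.5 × g
Increase = 5,756.5 − 3,464.8 = 2,291.7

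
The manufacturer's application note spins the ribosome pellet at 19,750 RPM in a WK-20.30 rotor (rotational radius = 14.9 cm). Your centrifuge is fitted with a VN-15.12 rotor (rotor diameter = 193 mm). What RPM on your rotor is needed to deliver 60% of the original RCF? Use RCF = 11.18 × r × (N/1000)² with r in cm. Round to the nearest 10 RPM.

19010 RPM

RCF_original = 11.18 × 14.9 × (19.75)² = 11.18 × 14.9 × 390.0625 ≈ 64,977.4 × g
Target RCF = 0.6 × 64,977.4 ≈ 38,986.4 × g
Your rotor: r = 193 mm / 2 = 96.5 mm = 9.65 cm
38,986.4 = 11.18 × 9.65 × (N/1000)²
(N/1000)² = 38,986.4 / 107.887 = 361.3633
N = 1000 × √361.3633 ≈ 19,009.6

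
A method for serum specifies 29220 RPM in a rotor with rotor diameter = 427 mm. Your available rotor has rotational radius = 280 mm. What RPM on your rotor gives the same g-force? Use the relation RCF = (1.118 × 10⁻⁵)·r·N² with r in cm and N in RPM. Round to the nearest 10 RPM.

25520 RPM

Original rotor: r = 427 mm / 2 = 213.5 mm = 21.35 cm
RCF = 1.118 × 10⁻⁵ × r × N²
RCF_original = 1.118 × 10⁻⁵ × 21.35 × (29220)² = 1.118 × 10⁻⁵ × 21.35 × 853,808,400 ≈ 203,798.1 × g
Your rotor: r = 280 mm = 28.0 cm
203,798.1 = 1.118 × 10⁻⁵ × 28 × N²
N² = 203,798.1 / (31.304 × 10⁻⁵) = 651,028,942
N ≈ √651,028,942 ≈ 25,515.3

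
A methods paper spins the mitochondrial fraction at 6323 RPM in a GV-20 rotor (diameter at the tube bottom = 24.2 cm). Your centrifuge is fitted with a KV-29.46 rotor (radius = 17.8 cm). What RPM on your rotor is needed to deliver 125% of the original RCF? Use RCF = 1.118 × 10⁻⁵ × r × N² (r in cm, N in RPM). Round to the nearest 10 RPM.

≈ 5830 RPM

Original rotor: r = 24.2 / 2 = 12.1 cm
RCF_original = 1.118 × 10⁻⁵ × 12.1 × (6323)² = 1.118 × 10⁻⁵ × 12.1 × 39,980,329 ≈ 5,408.5 × g
Target RCF = 1.25 × 5,408.5 ≈ 6,760.6 × g
6,760.6 = 1.118 × 10⁻⁵ × 17.8 × N²
N² = 6,760.6 / (19.9004 × 10⁻⁵) = 33,972,181
N ≈ √33,972,181 ≈ 5,828.6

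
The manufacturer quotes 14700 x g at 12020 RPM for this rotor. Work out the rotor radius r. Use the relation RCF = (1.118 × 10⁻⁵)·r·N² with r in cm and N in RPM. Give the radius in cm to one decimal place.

≈ 9.1 cm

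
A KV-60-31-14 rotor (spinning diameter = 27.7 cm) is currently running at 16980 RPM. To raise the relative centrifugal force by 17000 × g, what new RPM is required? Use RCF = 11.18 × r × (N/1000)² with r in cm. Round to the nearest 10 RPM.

≈ 19950 RPM

r = 27.7 / 2 = 13.85 cm
Current RCF = 11.18 × 13.85 × (16.98)² = 11.18 × 13.85 × 288.3204 ≈ 44,644.4 × g
Target RCF = 44,644.4 + 17,000 = 61,644.4 × g
(N/1000)² = 61,644.4 / 154.843 = 398.1091
N = 1000 × √398.1091 ≈ 19,952.7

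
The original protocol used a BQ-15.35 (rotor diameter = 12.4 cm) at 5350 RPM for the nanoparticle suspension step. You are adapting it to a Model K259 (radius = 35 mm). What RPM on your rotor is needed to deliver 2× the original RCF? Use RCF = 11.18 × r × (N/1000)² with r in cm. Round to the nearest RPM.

Original rotor: r = 12.4 / 2 = 6.2 cm
RCF = 11.18 × r × (N/1000)²
RCF_original = 11.18 × 6.2 × (5.35)² = 11.18 × 6.2 × 28.6225 ≈ 1,984 × g
Target RCF = 2 × 1,984 ≈ 3,968 × g
Your rotor: r = 35 mm = 3.5 cm
3,968 = 11.18 × 3.5 × (N/1000)²
(N/1000)² = 3,968 / 39.13 = 101.4056
N = 1000 × √101.4056 ≈ 10,070.0

≈ 10070 RPM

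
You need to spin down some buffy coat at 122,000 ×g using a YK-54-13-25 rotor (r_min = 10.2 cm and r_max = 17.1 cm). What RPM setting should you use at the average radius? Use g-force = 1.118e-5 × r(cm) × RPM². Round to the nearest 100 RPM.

28300 RPM

r_avg = (10.2 + 17.1) / 2 = 13.65 cm
122,000 = 1.118 × 10⁻⁵ × 13.65 × N²
N² = 122,000 / (15.2607 × 10⁻⁵) = 799,439,082
N ≈ √799,439,082 ≈ 28,274.4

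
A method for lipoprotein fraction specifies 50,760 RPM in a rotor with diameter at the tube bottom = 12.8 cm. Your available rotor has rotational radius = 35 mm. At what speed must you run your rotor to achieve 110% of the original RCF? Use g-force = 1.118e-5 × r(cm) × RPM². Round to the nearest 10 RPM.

Original rotor: r = 12.8 / 2 = 6.4 cm
RCF_original = 1.118 × 10⁻⁵ × 6.4 × (50760)² = 1.118 × 10⁻⁵ × 6.4 × 2,576,577,600 ≈ 184,359.3 × g
Target RCF = 1.1 × 184,359.3 ≈ 202,795.2 × g
Your rotor: r = 35 mm = 3.5 cm
202,795.2 = 1.118 × 10⁻⁵ × 3.5 × N²
N² = 202,795.2 / (3.913 × 10⁻⁵) = 5,182,601,584
N ≈ √5,182,601,584 ≈ 71,990.3

≈ 71990 RPM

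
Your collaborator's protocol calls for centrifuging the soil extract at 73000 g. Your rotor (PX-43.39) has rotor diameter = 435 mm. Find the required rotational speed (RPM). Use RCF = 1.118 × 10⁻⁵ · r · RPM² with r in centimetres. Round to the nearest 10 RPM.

≈ 17330 RPM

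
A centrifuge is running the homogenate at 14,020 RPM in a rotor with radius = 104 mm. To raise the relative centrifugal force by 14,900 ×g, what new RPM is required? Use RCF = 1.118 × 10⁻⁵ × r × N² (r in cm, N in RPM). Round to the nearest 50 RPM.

N₂ ≈ 18000 RPM

r = 104 mm = 10.4 cm
Current RCF = 1.118 × 10⁻⁵ × 10.4 × (14020)² = 1.118 × 10⁻⁵ × 10.4 × 196,560,400 ≈ 22,854.5 × g
Target RCF = 22,854.5 + 14,900 = 37,754.5 × g
N² = 37,754.5 / (11.6272 × 10⁻⁵) = 324,708,442
N ≈ √324,708,442 ≈ 18,019.7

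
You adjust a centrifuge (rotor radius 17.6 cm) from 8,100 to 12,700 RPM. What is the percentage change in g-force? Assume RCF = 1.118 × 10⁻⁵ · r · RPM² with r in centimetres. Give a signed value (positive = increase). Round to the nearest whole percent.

+146%

RCF ∝ N², so the ratio is (12700/8100)² = (1.567901)² = 2.4583.
Change = 2.4583 − 1 = +1.4583 → +145.8%.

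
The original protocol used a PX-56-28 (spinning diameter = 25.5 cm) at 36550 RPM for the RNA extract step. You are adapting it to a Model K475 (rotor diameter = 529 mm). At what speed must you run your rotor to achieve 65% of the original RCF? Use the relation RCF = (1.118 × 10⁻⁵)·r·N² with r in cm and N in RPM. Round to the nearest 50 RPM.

≈ 20450 RPM

Original rotor: r = 25.5 / 2 = 12.75 cm
RCF = 1.118 × 10⁻⁵ × r × N²
RCF_original = 1.118 × 10⁻⁵ × 12.75 × (36550)² = 1.118 × 10⁻⁵ × 12.75 × 1,335,902,500 ≈ 190,426.2 × g
Target RCF = 0.65 × 190,426.2 ≈ 123,777 × g
Your rotor: r = 529 mm / 2 = 264.5 mm = 26.45 cm
123,777 = 1.118 × 10⁻⁵ × 26.45 × N²
N² = 123,777 / (29.5711 × 10⁻⁵) = 418,574,216
N ≈ √418,574,216 ≈ 20,459.1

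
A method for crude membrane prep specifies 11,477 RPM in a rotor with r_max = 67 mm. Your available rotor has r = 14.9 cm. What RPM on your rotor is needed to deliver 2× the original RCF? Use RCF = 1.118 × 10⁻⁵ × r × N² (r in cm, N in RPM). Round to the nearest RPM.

Original rotor: r = 67 mm = 6.7 cm
RCF = 1.118 × 10⁻⁵ × r × N²
RCF_original = 1.118 × 10⁻⁵ × 6.7 × (11477)² = 1.118 × 10⁻⁵ × 6.7 × 131,721,529 ≈ 9,866.7 × g
Target RCF = 2 × 9,866.7 ≈ 19,733.4 × g
19,733.4 = 1.118 × 10⁻⁵ × 14.9 × N²
N² = 19,733.4 / (16.6582 × 10⁻⁵) = 118,460,578
N ≈ √118,460,578 ≈ 10,884.0

≈ 10884 RPM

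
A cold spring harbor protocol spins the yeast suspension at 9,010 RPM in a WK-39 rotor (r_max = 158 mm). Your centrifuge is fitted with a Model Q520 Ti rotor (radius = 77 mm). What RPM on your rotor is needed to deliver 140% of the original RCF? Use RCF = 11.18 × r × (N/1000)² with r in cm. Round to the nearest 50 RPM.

Original rotor: r = 158 mm = 15.8 cm
RCF_original = 11.18 × 15.8 × (9.01)² = 11.18 × 15.8 × 81.1801 ≈ 14,340 × g
Target RCF = 1.4 × 14,340 ≈ 20,076 × g
Your rotor: r = 77 mm = 7.7 cm
20,076 = 11.18 × 7.7 × (N/1000)²
(N/1000)² = 20,076 / 86.086 = 233.2087
N = 1000 × √233.2087 ≈ 15,271.2

≈ 15250 RPM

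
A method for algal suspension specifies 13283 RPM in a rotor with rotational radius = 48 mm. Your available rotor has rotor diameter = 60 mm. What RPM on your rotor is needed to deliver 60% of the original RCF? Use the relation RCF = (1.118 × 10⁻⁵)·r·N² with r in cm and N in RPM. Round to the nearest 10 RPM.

≈ 13010 RPM

Original rotor: r = 48 mm = 4.8 cm
RCF = 1.118 × 10⁻⁵ × r × N²
RCF_original = 1.118 × 10⁻⁵ × 4.8 × (13283)² = 1.118 × 10⁻⁵ × 4.8 × 176,438,089 ≈ 9,468.4 × g
Target RCF = 0.6 × 9,468.4 ≈ 5,681 × g
Your rotor: r = 60 mm / 2 = 30 mm = 3 cm
5,681 = 1.118 × 10⁻⁵ × 3 × N²
N² = 5,681 / (3.354 × 10⁻⁵) = 169,379,845
N ≈ √169,379,845 ≈ 13,014.6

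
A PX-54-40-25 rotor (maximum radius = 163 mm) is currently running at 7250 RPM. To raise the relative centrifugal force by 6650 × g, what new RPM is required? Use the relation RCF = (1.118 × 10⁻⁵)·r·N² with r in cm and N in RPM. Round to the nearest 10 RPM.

N₂ ≈ 9440 RPM

r = 163 mm = 16.3 cm
Current RCF = 1.118 × 10⁻⁵ × 16.3 × (7250)² = 1.118 × 10⁻⁵ × 16.3 × 52,562,500 ≈ 9,578.7 × g
Target RCF = 9,578.7 + 6,650 = 16,228.7 × g
N² = 16,228.7 / (18.2234 × 10⁻⁵) = 89,054,183
N ≈ √89,054,183 ≈ 9,436.9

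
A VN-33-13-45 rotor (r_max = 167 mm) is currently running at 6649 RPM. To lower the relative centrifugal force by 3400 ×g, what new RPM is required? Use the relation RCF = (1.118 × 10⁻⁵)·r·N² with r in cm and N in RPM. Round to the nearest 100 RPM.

r = 167 mm = 16.7 cm
Current RCF = 1.118 × 10⁻⁵ × 16.7 × (6649)² = 1.118 × 10⁻⁵ × 16.7 × 44,209,201 ≈ 8,254.1 × g
Target RCF = 8,254.1 − 3,400 = 4,854.1 × g
N² = 4,854.1 / (18.6706 × 10⁻⁵) = 25,998,629
N ≈ √25,998,629 ≈ 5,098.9

N₂ ≈ 5100 RPM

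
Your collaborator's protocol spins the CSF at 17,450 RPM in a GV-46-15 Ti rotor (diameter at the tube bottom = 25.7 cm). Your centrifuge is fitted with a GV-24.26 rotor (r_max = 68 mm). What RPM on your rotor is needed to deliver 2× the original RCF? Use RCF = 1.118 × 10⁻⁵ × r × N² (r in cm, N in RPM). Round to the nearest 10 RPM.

≈ 33920 RPM

Original rotor: r = 25.7 / 2 = 12.85 cm
RCF_original = 1.118 × 10⁻⁵ × 12.85 × (17450)² = 1.118 × 10⁻⁵ × 12.85 × 304,502,500 ≈ 43,745.7 × g
Target RCF = 2 × 43,745.7 ≈ 87,491.4 × g
Your rotor: r = 68 mm = 6.8 cm
87,491.4 = 1.118 × 10⁻⁵ × 6.8 × N²
N² = 87,491.4 / (7.6024 × 10⁻⁵) = 1,150,839,209
N ≈ √1,150,839,209 ≈ 33,924.0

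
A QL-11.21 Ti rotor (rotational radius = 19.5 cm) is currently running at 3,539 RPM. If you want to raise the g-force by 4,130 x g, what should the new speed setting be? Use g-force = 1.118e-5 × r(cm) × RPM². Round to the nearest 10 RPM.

≈ 5610 RPM

Current RCF = 1.118 × 10⁻⁵ × 19.5 × (3539)² = 1.118 × 10⁻⁵ × 19.5 × 12,524,521 ≈ 2,730.5 × g
Target RCF = 2,730.5 + 4,130 = 6,860.5 × g
N² = 6,860.5 / (21.801 × 10⁻⁵) = 31,468,740
N ≈ √31,468,740 ≈ 5,609.7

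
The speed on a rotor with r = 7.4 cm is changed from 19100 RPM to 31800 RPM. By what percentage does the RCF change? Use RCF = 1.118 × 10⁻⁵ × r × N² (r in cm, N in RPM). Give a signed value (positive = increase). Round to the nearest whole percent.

+177%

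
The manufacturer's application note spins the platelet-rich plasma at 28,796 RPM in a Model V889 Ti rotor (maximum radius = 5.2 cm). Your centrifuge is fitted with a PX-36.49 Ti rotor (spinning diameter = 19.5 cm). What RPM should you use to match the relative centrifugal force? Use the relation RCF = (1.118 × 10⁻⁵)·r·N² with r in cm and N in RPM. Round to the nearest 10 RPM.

21030 RPM

RCF_original = 1.118 × 10⁻⁵ × 5.2 × (28796)² = 1.118 × 10⁻⁵ × 5.2 × 829,209,616 ≈ 48,206.9 × g
Your rotor: r = 19.5 / 2 = 9.75 cm
48,206.9 = 1.118 × 10⁻⁵ × 9.75 × N²
N² = 48,206.9 / (10.9005 × 10⁻⁵) = 442,244,851
N ≈ √442,244,851 ≈ 21,029.6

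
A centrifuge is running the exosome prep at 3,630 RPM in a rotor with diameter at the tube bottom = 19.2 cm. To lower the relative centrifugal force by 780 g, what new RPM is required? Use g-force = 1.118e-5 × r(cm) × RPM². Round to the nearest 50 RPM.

r = 19.2 / 2 = 9.6 cm
Current RCF = 1.118 × 10⁻⁵ × 9.6 × (3630)² = 1.118 × 10⁻⁵ × 9.6 × 13,176,900 ≈ 1,414.3 × g
Target RCF = 1,414.3 − 780 = 634.3 × g
N² = 634.3 / (10.7328 × 10⁻⁵) = 5,909,921
N ≈ √5,909,921 ≈ 2,431.0

2450 RPM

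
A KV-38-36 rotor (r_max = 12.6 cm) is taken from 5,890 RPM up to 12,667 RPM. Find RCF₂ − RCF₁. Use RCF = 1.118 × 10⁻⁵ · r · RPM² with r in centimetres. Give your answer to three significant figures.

17700 x g

RCF₁ = 1.118 × 10⁻⁵ × 12.6 × (5890)² = 1.118 × 10⁻⁵ × 12.6 × 34,692,100 ≈ 4,887 × g
RCF₂ = 1.118 × 10⁻⁵ × 12.6 × (12667)² = 1.118 × 10⁻⁵ × 12.6 × 160,452,889 ≈ 22,602.7 × g
Increase = 22,602.7 − 4,887 = 17,715.7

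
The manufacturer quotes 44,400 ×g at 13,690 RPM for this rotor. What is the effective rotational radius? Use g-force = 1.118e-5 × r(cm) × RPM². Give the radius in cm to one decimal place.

r ≈ 21.2 cm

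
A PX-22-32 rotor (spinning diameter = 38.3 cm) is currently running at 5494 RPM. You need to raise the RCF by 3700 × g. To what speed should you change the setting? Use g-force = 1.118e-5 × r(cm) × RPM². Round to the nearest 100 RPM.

≈ 6900 RPM

r = 38.3 / 2 = 19.15 cm
Current RCF = 1.118 × 10⁻⁵ × 19.15 × (5494)² = 1.118 × 10⁻⁵ × 19.15 × 30,184,036 ≈ 6,462.3 × g
Target RCF = 6,462.3 + 3,700 = 10,162.3 × g
N² = 10,162.3 / (21.4097 × 10⁻⁵) = 47,465,868
N ≈ √47,465,868 ≈ 6,889.5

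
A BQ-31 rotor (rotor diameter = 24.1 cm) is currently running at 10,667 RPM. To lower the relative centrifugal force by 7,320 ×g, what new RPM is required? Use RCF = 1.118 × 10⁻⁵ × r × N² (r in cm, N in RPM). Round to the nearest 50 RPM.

r = 24.1 / 2 = 12.05 cm
Current RCF = 1.118 × 10⁻⁵ × 12.05 × (10667)² = 1.118 × 10⁻⁵ × 12.05 × 113,784,889 ≈ 15,329 × g
Target RCF = 15,329 − 7,320 = 8,009 × g
N² = 8,009 / (13.4719 × 10⁻⁵) = 59,449,669
N ≈ √59,449,669 ≈ 7,710.4

N₂ ≈ 7700 RPM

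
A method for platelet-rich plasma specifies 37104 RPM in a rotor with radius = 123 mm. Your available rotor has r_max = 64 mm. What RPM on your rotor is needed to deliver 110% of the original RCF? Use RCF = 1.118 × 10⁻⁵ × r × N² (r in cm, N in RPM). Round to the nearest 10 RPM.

53950 RPM

Original rotor: r = 123 mm = 12.3 cm
RCF_original = 1.118 × 10⁻⁵ × 12.3 × (37104)² = 1.118 × 10⁻⁵ × 12.3 × 1,376,706,816 ≈ 189,316.5 × g
Target RCF = 1.1 × 189,316.5 ≈ 208,248.2 × g
Your rotor: r = 64 mm = 6.4 cm
208,248.2 = 1.118 × 10⁻⁵ × 6.4 × N²
N² = 208,248.2 / (7.1552 × 10⁻⁵) = 2,910,445,550
N ≈ √2,910,445,550 ≈ 53,948.5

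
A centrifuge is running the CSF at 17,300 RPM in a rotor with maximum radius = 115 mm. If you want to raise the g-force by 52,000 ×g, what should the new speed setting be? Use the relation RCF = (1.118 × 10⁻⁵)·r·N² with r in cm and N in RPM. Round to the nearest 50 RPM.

26550 RPM

r = 115 mm = 11.5 cm
Current RCF = 1.118 × 10⁻⁵ × 11.5 × (17300)² = 1.118 × 10⁻⁵ × 11.5 × 299,290,000 ≈ 38,479.7 × g
Target RCF = 38,479.7 + 52,000 = 90,479.7 × g
N² = 90,479.7 / (12.857 × 10⁻⁵) = 703,738,819
N ≈ √703,738,819 ≈ 26,528.1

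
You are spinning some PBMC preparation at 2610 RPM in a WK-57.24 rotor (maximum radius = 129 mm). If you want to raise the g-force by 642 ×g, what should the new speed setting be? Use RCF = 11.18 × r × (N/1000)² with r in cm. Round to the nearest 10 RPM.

r = 129 mm = 12.9 cm
Current RCF = 11.18 × 12.9 × (2.61)² = 11.18 × 12.9 × 6.8121 ≈ 982.5 × g
Target RCF = 982.5 + 642 = 1,624.5 × g
(N/1000)² = 1,624.5 / 144.222 = 11.26388
N = 1000 × √11.26388 ≈ 3,356.2

≈ 3360 RPM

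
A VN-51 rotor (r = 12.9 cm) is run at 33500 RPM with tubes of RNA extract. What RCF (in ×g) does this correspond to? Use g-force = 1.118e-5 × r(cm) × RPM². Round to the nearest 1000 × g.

RCF = 1.118 × 10⁻⁵ × 12.9 × (33500)² = 1.118 × 10⁻⁵ × 12.9 × 1,122,250,000 ≈ 161,853.1 × g

RCF ≈ 162000 ×g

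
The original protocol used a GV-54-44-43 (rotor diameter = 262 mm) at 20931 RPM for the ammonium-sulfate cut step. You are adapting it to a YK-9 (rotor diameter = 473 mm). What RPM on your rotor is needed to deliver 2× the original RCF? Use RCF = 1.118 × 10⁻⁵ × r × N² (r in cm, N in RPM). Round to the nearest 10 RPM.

Original rotor: r = 262 mm / 2 = 131 mm = 13.1 cm
RCF_original = 1.118 × 10⁻⁵ × 13.1 × (20931)² = 1.118 × 10⁻⁵ × 13.1 × 438,106,761 ≈ 64,164.2 × g
Target RCF = 2 × 64,164.2 ≈ 128,328.4 × g
Your rotor: r = 473 mm / 2 = 236.5 mm = 23.65 cm
128,328.4 = 1.118 × 10⁻⁵ × 23.65 × N²
N² = 128,328.4 / (26.4407 × 10⁻⁵) = 485,344,185
N ≈ √485,344,185 ≈ 22,030.5

22030 RPM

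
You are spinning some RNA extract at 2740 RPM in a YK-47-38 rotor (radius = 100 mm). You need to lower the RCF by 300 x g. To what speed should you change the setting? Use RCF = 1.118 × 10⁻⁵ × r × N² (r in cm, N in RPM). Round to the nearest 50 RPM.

r = 100 mm = 10.0 cm
Current RCF = 1.118 × 10⁻⁵ × 10 × (2740)² = 1.118 × 10⁻⁵ × 10 × 7,507,600 ≈ 839.3 × g
Target RCF = 839.3 − 300 = 539.3 × g
N² = 539.3 / (11.18 × 10⁻⁵) = 4,823,792
N ≈ √4,823,792 ≈ 2,196.3

≈ 2200 RPM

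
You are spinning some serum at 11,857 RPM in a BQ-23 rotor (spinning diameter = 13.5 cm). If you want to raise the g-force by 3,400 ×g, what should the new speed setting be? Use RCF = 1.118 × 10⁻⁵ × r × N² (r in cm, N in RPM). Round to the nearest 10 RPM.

N₂ ≈ 13630 RPM

r = 13.5 / 2 = 6.75 cm
Current RCF = 1.118 × 10⁻⁵ × 6.75 × (11857)² = 1.118 × 10⁻⁵ × 6.75 × 140,588,449 ≈ 10,609.5 × g
Target RCF = 10,609.5 + 3,400 = 14,009.5 × g
N² = 14,009.5 / (7.5465 × 10⁻⁵) = 185,642,351
N ≈ √185,642,351 ≈ 13,625.1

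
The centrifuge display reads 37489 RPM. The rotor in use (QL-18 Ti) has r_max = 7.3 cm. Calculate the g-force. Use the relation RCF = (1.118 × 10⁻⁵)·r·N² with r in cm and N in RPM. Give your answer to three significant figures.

RCF = 1.118 × 10⁻⁵ × r × N²
RCF = 1.118 × 10⁻⁵ × 7.3 × (37489)² = 1.118 × 10⁻⁵ × 7.3 × 1,405,425,121 ≈ 114,702.4 × g

≈ 115000 g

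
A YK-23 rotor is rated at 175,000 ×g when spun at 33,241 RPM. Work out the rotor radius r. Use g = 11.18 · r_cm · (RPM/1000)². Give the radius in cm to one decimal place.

r ≈ 14.2 cm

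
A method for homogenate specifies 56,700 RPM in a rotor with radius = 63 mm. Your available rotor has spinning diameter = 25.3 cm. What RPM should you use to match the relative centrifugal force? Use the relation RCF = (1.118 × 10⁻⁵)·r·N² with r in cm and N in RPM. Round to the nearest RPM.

Original rotor: r = 63 mm = 6.3 cm
RCF_original = 1.118 × 10⁻⁵ × 6.3 × (56700)² = 1.118 × 10⁻⁵ × 6.3 × 3,214,890,000 ≈ 226,437.6 × g
Your rotor: r = 25.3 / 2 = 12.65 cm
226,437.6 = 1.118 × 10⁻⁵ × 12.65 × N²
N² = 226,437.6 / (14.1427 × 10⁻⁵) = 1,601,091,729
N ≈ √1,601,091,729 ≈ 40,013.6

≈ 40014 RPM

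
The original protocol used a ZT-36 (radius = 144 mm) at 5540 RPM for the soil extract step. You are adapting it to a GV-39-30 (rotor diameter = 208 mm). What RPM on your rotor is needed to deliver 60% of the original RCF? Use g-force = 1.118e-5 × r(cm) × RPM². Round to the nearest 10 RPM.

Original rotor: r = 144 mm = 14.4 cm
RCF_original = 1.118 × 10⁻⁵ × 14.4 × (5540)² = 1.118 × 10⁻⁵ × 14.4 × 30,691,600 ≈ 4,941.1 × g
Target RCF = 0.6 × 4,941.1 ≈ 2,964.7 × g
Your rotor: r = 208 mm / 2 = 104 mm = 10.4 cm
2,964.7 = 1.118 × 10⁻⁵ × 10.4 × N²
N² = 2,964.7 / (11.6272 × 10⁻⁵) = 25,497,970
N ≈ √25,497,970 ≈ 5,049.6

5050 RPM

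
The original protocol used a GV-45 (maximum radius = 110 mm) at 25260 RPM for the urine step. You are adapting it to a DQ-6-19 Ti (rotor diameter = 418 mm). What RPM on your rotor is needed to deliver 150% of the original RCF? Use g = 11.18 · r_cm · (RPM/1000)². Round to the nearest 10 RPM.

≈ 22440 RPM

Original rotor: r = 110 mm = 11.0 cm
RCF_original = 11.18 × 11 × (25.26)² = 11.18 × 11 × 638.0676 ≈ 78,469.6 × g
Target RCF = 1.5 × 78,469.6 ≈ 117,704.4 × g
Your rotor: r = 418 mm / 2 = 209 mm = 20.9 cm
117,704.4 = 11.18 × 20.9 × (N/1000)²
(N/1000)² = 117,704.4 / 233.662 = 503.7379
N = 1000 × √503.7379 ≈ 22,444.1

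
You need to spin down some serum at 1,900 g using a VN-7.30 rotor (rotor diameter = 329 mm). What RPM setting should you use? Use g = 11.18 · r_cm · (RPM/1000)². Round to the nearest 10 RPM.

r = 329 mm / 2 = 164.5 mm = 16.45 cm
RCF = 11.18 × r × (N/1000)²
1,900 = 11.18 × 16.45 × (N/1000)²
(N/1000)² = 1,900 / 183.911 = 10.33108
N = 1000 × √10.33108 ≈ 3,214.2

N ≈ 3210 RPM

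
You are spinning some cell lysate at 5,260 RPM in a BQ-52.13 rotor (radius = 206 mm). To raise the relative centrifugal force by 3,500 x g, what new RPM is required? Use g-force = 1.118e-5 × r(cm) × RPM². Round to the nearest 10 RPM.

N₂ ≈ 6550 RPM

r = 206 mm = 20.6 cm
Current RCF = 1.118 × 10⁻⁵ × 20.6 × (5260)² = 1.118 × 10⁻⁵ × 20.6 × 27,667,600 ≈ 6,372.1 × g
Target RCF = 6,372.1 + 3,500 = 9,872.1 × g
N² = 9,872.1 / (23.0308 × 10⁻⁵) = 42,864,772
N ≈ √42,864,772 ≈ 6,547.1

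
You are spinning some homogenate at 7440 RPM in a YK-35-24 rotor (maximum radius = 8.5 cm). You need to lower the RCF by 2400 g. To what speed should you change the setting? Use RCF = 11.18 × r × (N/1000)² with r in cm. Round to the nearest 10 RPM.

5490 RPM

Current RCF = 11.18 × 8.5 × (7.44)² = 11.18 × 8.5 × 55.3536 ≈ 5,260.3 × g
Target RCF = 5,260.3 − 2,400 = 2,860.3 × g
(N/1000)² = 2,860.3 / 95.03 = 30.09892
N = 1000 × √30.09892 ≈ 5,486.2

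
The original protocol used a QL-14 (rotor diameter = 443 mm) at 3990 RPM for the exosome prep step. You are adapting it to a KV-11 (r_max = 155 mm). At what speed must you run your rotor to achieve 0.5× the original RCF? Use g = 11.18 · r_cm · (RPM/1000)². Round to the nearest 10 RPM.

Original rotor: r = 443 mm / 2 = 221.5 mm = 22.15 cm
RCF = 11.18 × r × (N/1000)²
RCF_original = 11.18 × 22.15 × (3.99)² = 11.18 × 22.15 × 15.9201 ≈ 3,942.4 × g
Target RCF = 0.5 × 3,942.4 ≈ 1,971.2 × g
Your rotor: r = 155 mm = 15.5 cm
1,971.2 = 11.18 × 15.5 × (N/1000)²
(N/1000)² = 1,971.2 / 173.29 = 11.37515
N = 1000 × √11.37515 ≈ 3,372.7

≈ 3370 RPM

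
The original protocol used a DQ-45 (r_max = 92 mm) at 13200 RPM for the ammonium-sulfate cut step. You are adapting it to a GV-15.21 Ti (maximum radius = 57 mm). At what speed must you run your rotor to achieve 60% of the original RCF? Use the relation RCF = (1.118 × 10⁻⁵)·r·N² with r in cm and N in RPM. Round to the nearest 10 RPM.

≈ 12990 RPM

Original rotor: r = 92 mm = 9.2 cm
RCF = 1.118 × 10⁻⁵ × r × N²
RCF_original = 1.118 × 10⁻⁵ × 9.2 × (13200)² = 1.118 × 10⁻⁵ × 9.2 × 174,240,000 ≈ 17,921.6 × g
Target RCF = 0.6 × 17,921.6 ≈ 10,753 × g
Your rotor: r = 57 mm = 5.7 cm
10,753 = 1.118 × 10⁻⁵ × 5.7 × N²
N² = 10,753 / (6.3726 × 10⁻⁵) = 168,738,035
N ≈ √168,738,035 ≈ 12,989.9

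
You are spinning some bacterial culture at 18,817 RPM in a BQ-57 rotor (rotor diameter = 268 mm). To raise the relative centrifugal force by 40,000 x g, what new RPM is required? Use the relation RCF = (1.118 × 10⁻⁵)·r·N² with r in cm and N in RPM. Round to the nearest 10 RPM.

r = 268 mm / 2 = 134 mm = 13.4 cm
Current RCF = 1.118 × 10⁻⁵ × 13.4 × (18817)² = 1.118 × 10⁻⁵ × 13.4 × 354,079,489 ≈ 53,045.4 × g
Target RCF = 53,045.4 + 40,000 = 93,045.4 × g
N² = 93,045.4 / (14.9812 × 10⁻⁵) = 621,081,088
N ≈ √621,081,088 ≈ 24,921.5

≈ 24920 RPM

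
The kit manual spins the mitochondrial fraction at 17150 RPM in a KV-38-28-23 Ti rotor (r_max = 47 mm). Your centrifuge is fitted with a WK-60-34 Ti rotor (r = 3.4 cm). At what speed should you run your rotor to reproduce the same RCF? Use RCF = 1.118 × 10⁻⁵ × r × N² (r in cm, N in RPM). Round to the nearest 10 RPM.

20160 RPM

Original rotor: r = 47 mm = 4.7 cm
RCF_original = 1.118 × 10⁻⁵ × 4.7 × (17150)² = 1.118 × 10⁻⁵ × 4.7 × 294,122,500 ≈ 15,455 × g
15,455 = 1.118 × 10⁻⁵ × 3.4 × N²
N² = 15,455 / (3.8012 × 10⁻⁵) = 406,582,132
N ≈ √406,582,132 ≈ 20,163.9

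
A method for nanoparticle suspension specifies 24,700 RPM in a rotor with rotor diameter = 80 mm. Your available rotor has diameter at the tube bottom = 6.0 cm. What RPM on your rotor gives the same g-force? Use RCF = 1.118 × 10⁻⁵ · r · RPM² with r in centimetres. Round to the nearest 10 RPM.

28520 RPM

Original rotor: r = 80 mm / 2 = 40 mm = 4 cm
RCF_original = 1.118 × 10⁻⁵ × 4 × (24700)² = 1.118 × 10⁻⁵ × 4 × 610,090,000 ≈ 27,283.2 × g
Your rotor: r = 6.0 / 2 = 3 cm
27,283.2 = 1.118 × 10⁻⁵ × 3 × N²
N² = 27,283.2 / (3.354 × 10⁻⁵) = 813,452,594
N ≈ √813,452,594 ≈ 28,521.1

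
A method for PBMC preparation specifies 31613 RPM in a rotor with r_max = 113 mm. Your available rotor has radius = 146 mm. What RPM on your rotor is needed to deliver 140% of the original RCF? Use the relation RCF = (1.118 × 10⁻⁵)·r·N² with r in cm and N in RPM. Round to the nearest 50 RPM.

Original rotor: r = 113 mm = 11.3 cm
RCF_original = 1.118 × 10⁻⁵ × 11.3 × (31613)² = 1.118 × 10⁻⁵ × 11.3 × 999,381,769 ≈ 126,255.9 × g
Target RCF = 1.4 × 126,255.9 ≈ 176,758.3 × g
Your rotor: r = 146 mm = 14.6 cm
176,758.3 = 1.118 × 10⁻⁵ × 14.6 × N²
N² = 176,758.3 / (16.3228 × 10⁻⁵) = 1,082,892,028
N ≈ √1,082,892,028 ≈ 32,907.3

32900 RPM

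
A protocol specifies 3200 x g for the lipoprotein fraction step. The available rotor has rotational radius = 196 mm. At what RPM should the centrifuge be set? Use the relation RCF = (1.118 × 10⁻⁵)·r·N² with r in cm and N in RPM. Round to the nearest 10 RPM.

≈ 3820 RPM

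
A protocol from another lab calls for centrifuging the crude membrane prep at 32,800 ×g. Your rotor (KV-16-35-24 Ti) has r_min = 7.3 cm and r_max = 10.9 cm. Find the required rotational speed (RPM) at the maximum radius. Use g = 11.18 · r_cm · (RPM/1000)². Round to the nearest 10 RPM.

≈ 16410 RPM

Use r_max = 10.9 cm.
32,800 = 11.18 × 10.9 × (N/1000)²
(N/1000)² = 32,800 / 121.862 = 269.1569
N = 1000 × √269.1569 ≈ 16,406.0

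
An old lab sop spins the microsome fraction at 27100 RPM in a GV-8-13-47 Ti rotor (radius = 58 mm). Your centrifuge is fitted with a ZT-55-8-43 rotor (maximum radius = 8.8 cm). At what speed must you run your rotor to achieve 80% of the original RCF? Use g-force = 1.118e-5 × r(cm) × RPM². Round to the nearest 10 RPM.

19680 RPM

Original rotor: r = 58 mm = 5.8 cm
RCF_original = 1.118 × 10⁻⁵ × 5.8 × (27100)² = 1.118 × 10⁻⁵ × 5.8 × 734,410,000 ≈ 47,622.1 × g
Target RCF = 0.8 × 47,622.1 ≈ 38,097.7 × g
38,097.7 = 1.118 × 10⁻⁵ × 8.8 × N²
N² = 38,097.7 / (9.8384 × 10⁻⁵) = 387,234,713
N ≈ √387,234,713 ≈ 19,678.3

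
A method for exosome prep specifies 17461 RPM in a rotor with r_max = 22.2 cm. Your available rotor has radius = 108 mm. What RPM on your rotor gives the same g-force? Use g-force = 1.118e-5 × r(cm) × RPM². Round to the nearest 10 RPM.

RCF = 1.118 × 10⁻⁵ × r × N²
RCF_original = 1.118 × 10⁻⁵ × 22.2 × (17461)² = 1.118 × 10⁻⁵ × 22.2 × 304,886,521 ≈ 75,671.6 × g
Your rotor: r = 108 mm = 10.8 cm
75,671.6 = 1.118 × 10⁻⁵ × 10.8 × N²
N² = 75,671.6 / (12.0744 × 10⁻⁵) = 626,711,058
N ≈ √626,711,058 ≈ 25,034.2

≈ 25030 RPM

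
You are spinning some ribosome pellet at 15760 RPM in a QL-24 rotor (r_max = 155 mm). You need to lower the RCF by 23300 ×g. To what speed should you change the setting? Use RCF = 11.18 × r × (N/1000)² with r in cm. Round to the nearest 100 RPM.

≈ 10700 RPM

r = 155 mm = 15.5 cm
Current RCF = 11.18 × 15.5 × (15.76)² = 11.18 × 15.5 × 248.3776 ≈ 43,041.4 × g
Target RCF = 43,041.4 − 23,300 = 19,741.4 × g
(N/1000)² = 19,741.4 / 173.29 = 113.9212
N = 1000 × √113.9212 ≈ 10,673.4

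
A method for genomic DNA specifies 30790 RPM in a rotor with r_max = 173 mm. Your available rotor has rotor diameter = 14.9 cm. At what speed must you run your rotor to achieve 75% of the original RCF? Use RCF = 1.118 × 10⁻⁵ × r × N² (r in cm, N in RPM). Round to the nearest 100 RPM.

40600 RPM

Original rotor: r = 173 mm = 17.3 cm
RCF_original = 1.118 × 10⁻⁵ × 17.3 × (30790)² = 1.118 × 10⁻⁵ × 17.3 × 948,024,100 ≈ 183,361.1 × g
Target RCF = 0.75 × 183,361.1 ≈ 137,520.8 × g
Your rotor: r = 14.9 / 2 = 7.45 cm
137,520.8 = 1.118 × 10⁻⁵ × 7.45 × N²
N² = 137,520.8 / (8.3291 × 10⁻⁵) = 1,651,088,353
N ≈ √1,651,088,353 ≈ 40,633.6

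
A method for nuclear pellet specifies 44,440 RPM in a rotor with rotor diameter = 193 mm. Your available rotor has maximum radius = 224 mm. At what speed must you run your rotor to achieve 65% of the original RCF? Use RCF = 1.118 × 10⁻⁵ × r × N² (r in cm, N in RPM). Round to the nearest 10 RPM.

≈ 23520 RPM

Original rotor: r = 193 mm / 2 = 96.5 mm = 9.65 cm
RCF_original = 1.118 × 10⁻⁵ × 9.65 × (44440)² = 1.118 × 10⁻⁵ × 9.65 × 1,974,913,600 ≈ 213,067.5 × g
Target RCF = 0.65 × 213,067.5 ≈ 138,493.9 × g
Your rotor: r = 224 mm = 22.4 cm
138,493.9 = 1.118 × 10⁻⁵ × 22.4 × N²
N² = 138,493.9 / (25.0432 × 10⁻⁵) = 553,019,981
N ≈ √553,019,981 ≈ 23,516.4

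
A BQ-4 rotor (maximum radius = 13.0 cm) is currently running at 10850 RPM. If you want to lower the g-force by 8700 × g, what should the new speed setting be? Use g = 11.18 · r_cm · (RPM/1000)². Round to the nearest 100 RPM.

≈ 7600 RPM

Current RCF = 11.18 × 13 × (10.85)² = 11.18 × 13 × 117.7225 ≈ 17,109.8 × g
Target RCF = 17,109.8 − 8,700 = 8,409.8 × g
(N/1000)² = 8,409.8 / 145.34 = 57.86294
N = 1000 × √57.86294 ≈ 7,606.8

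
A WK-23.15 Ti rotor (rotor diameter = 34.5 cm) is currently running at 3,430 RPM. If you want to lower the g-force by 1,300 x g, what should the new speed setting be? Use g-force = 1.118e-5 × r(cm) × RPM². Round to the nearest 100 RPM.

2200 RPM

r = 34.5 / 2 = 17.25 cm
Current RCF = 1.118 × 10⁻⁵ × 17.25 × (3430)² = 1.118 × 10⁻⁵ × 17.25 × 11,764,900 ≈ 2,268.9 × g
Target RCF = 2,268.9 − 1,300 = 968.9 × g
N² = 968.9 / (19.2855 × 10⁻⁵) = 5,023,982
N ≈ √5,023,982 ≈ 2,241.4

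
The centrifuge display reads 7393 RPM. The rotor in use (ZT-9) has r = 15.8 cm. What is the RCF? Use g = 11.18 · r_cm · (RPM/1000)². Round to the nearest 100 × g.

9700 × g

RCF = 11.18 × r × (N/1000)²
RCF = 11.18 × 15.8 × (7.393)² = 11.18 × 15.8 × 54.656449 ≈ 9,654.7 × g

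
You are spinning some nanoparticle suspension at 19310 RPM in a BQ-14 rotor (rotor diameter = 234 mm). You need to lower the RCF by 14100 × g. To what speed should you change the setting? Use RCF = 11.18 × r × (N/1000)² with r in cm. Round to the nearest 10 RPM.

N₂ ≈ 16280 RPM

r = 234 mm / 2 = 117 mm = 11.7 cm
Current RCF = 11.18 × 11.7 × (19.31)² = 11.18 × 11.7 × 372.8761 ≈ 48,774.4 × g
Target RCF = 48,774.4 − 14,100 = 34,674.4 × g
(N/1000)² = 34,674.4 / 130.806 = 265.0826
N = 1000 × √265.0826 ≈ 16,281.4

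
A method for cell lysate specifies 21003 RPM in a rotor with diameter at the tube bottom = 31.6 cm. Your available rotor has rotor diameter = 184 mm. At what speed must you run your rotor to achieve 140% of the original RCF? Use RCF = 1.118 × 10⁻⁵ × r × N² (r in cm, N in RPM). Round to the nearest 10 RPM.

32570 RPM

Original rotor: r = 31.6 / 2 = 15.8 cm
RCF_original = 1.118 × 10⁻⁵ × 15.8 × (21003)² = 1.118 × 10⁻⁵ × 15.8 × 441,126,009 ≈ 77,922.3 × g
Target RCF = 1.4 × 77,922.3 ≈ 109,091.2 × g
Your rotor: r = 184 mm / 2 = 92 mm = 9.2 cm
109,091.2 = 1.118 × 10⁻⁵ × 9.2 × N²
N² = 109,091.2 / (10.2856 × 10⁻⁵) = 1,060,620,674
N ≈ √1,060,620,674 ≈ 32,567.2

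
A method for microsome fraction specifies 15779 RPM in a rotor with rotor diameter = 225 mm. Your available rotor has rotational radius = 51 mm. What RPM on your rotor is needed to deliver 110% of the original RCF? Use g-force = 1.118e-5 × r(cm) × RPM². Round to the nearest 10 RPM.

≈ 24580 RPM

Original rotor: r = 225 mm / 2 = 112.5 mm = 11.25 cm
RCF = 1.118 × 10⁻⁵ × r × N²
RCF_original = 1.118 × 10⁻⁵ × 11.25 × (15779)² = 1.118 × 10⁻⁵ × 11.25 × 248,976,841 ≈ 31,315.1 × g
Target RCF = 1.1 × 31,315.1 ≈ 34,446.6 × g
Your rotor: r = 51 mm = 5.1 cm
34,446.6 = 1.118 × 10⁻⁵ × 5.1 × N²
N² = 34,446.6 / (5.7018 × 10⁻⁵) = 604,135,536
N ≈ √604,135,536 ≈ 24,579.2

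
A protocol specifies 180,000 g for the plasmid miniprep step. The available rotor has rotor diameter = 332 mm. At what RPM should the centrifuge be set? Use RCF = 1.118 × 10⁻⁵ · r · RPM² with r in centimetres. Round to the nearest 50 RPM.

r = 332 mm / 2 = 166 mm = 16.6 cm
180,000 = 1.118 × 10⁻⁵ × 16.6 × N²
N² = 180,000 / (18.5588 × 10⁻⁵) = 969,890,295
N ≈ √969,890,295 ≈ 31,143.1

N ≈ 31150 RPM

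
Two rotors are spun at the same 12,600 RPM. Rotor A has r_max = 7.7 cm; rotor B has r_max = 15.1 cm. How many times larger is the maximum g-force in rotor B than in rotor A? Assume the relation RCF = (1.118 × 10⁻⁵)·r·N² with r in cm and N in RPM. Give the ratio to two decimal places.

1.96

At fixed N, RCF ∝ r, so RCF_B/RCF_A = r_B/r_A = 15.1 / 7.7 = 1.9610.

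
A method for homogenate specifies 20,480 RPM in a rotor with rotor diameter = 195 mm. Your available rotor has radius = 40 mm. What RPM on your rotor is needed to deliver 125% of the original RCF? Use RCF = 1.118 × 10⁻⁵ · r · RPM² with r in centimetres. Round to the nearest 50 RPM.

Original rotor: r = 195 mm / 2 = 97.5 mm = 9.75 cm
RCF_original = 1.118 × 10⁻⁵ × 9.75 × (20480)² = 1.118 × 10⁻⁵ × 9.75 × 419,430,400 ≈ 45,720 × g
Target RCF = 1.25 × 45,720 ≈ 57,150 × g
Your rotor: r = 40 mm = 4.0 cm
57,150 = 1.118 × 10⁻⁵ × 4 × N²
N² = 57,150 / (4.472 × 10⁻⁵) = 1,277,951,699
N ≈ √1,277,951,699 ≈ 35,748.5

35750 RPM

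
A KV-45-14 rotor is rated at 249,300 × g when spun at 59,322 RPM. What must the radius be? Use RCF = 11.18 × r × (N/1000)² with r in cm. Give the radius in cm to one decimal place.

≈ 6.3 cm

249300 = 11.18 × r × (59.322)²
r = 249300 / (11.18 × 3519.099684) = 249300 / 39343.53 ≈ 6.336 cm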